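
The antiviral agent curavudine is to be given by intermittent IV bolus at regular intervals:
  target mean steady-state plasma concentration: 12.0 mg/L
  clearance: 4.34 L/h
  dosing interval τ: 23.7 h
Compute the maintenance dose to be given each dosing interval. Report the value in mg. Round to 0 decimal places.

1234 mg

At steady state, Dose/τ = Css × CL.
Dose = Css × CL × τ = 12.0 × 4.340 × 23.7 = 1234 mg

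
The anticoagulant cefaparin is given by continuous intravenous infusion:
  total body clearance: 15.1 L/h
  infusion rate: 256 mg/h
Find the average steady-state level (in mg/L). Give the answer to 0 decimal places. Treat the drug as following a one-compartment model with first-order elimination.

At steady state Css = R₀ / CL = 256 / 15.10 = 16.95 mg/L

17 mg/L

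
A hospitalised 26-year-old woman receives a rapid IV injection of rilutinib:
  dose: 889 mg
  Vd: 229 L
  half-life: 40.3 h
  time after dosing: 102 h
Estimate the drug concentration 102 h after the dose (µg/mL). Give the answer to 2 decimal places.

C₀ = Dose / Vd = 889.0 / 229 = 3.882 mg/L
k = ln2 / t½ = 0.693147 / 40.3 = 0.01720 h⁻¹
C = C₀ · e^(−k·t) = 3.882 × e^(−0.01720 × 102)
  = 3.882 × 0.1730 = 0.6716 mg/L
(0.6716 mg/L = 0.6716 µg/mL)

0.67 µg/mL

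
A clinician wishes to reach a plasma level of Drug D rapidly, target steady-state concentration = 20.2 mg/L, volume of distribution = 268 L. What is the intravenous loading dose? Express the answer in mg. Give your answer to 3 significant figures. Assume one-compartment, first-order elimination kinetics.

5410 mg

LD = Css × Vd = 20.2 × 268 = 5414 mg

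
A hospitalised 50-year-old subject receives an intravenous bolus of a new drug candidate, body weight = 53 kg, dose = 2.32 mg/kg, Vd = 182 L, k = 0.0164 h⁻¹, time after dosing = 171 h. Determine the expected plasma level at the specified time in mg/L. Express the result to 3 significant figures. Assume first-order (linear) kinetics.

0.0409 mg/L

Total dose = 2.32 × 53 = 123.0 mg
C₀ = Dose / Vd = 123.0 / 182 = 0.6758 mg/L
C = C₀ · e^(−k·t) = 0.6758 × e^(−0.01640 × 171)
  = 0.6758 × 0.06054 = 0.04091 mg/L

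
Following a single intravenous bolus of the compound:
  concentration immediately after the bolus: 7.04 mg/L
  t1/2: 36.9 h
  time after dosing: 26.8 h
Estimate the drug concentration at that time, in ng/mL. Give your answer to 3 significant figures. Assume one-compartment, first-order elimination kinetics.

4260 ng/mL

k = ln2 / t½ = 0.693147 / 36.9 = 0.01878 h⁻¹
C = C₀ · e^(−k·t) = 7.040 × e^(−0.01878 × 26.8)
  = 7.040 × 0.6045 = 4.256 mg/L
Convert: 4.256 mg/L × 1000 = 4256 ng/mL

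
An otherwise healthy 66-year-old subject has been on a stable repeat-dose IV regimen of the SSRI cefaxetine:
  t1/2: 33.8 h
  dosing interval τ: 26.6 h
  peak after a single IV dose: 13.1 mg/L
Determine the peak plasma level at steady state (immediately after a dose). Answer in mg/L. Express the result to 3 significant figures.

31.2 mg/L

k = ln2 / t½ = 0.693147 / 33.8 = 0.02051 h⁻¹
e^(−kτ) = e^(−0.02051 × 26.6) = 0.5795
Accumulation ratio R = 1 / (1 − e^(−kτ)) = 1 / (1 − 0.5795) = 2.378
Steady-state peak = C₀ × R = 13.1 × 2.378 = 31.15 mg/L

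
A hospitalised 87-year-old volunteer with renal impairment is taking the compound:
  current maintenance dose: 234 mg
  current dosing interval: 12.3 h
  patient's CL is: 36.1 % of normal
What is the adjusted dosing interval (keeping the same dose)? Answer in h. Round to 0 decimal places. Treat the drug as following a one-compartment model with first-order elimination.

34 h

To keep the same average steady-state level, dosing rate must scale with clearance.
CL ratio = 36.1 / 100 = 0.3610
New interval (same dose) = 12.3 / 0.3610 = 34.07 h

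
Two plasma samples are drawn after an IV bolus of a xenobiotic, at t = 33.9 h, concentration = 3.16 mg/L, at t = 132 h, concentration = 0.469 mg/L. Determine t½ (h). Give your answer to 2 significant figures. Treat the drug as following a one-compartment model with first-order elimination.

k = ln(C₁/C₂) / (t₂ − t₁) = ln(3.16/0.469) / (132 − 33.9)
  = 1.908 / 98.10 = 0.01945 h⁻¹
t½ = ln2 / k = 0.693147 / 0.01945 = 35.64 h

36 h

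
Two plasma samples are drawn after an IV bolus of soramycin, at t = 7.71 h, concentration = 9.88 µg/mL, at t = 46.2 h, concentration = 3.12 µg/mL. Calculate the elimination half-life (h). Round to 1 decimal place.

23.1 h

k = ln(C₁/C₂) / (t₂ − t₁) = ln(9.88/3.12) / (46.2 − 7.71)
  = 1.153 / 38.49 = 0.02996 h⁻¹
t½ = ln2 / k = 0.693147 / 0.02996 = 23.14 h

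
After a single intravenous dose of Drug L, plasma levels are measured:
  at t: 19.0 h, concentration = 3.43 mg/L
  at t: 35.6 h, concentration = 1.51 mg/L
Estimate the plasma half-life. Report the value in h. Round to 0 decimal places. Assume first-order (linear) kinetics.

14 h

k = ln(C₁/C₂) / (t₂ − t₁) = ln(3.43/1.51) / (35.6 − 19.0)
  = 0.8205 / 16.60 = 0.04943 h⁻¹
t½ = ln2 / k = 0.693147 / 0.04943 = 14.02 h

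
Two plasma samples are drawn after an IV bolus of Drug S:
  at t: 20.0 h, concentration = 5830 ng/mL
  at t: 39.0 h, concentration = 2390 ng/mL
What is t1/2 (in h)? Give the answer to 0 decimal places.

k = ln(C₁/C₂) / (t₂ − t₁) = ln(5830/2390) / (39.0 − 20.0)
  = 0.8917 / 19.00 = 0.04693 h⁻¹
t½ = ln2 / k = 0.693147 / 0.04693 = 14.77 h

15 h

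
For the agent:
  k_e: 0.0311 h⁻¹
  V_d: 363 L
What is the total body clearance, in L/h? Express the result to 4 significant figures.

11.29 L/h

CL = k × Vd = 0.0311 × 363 = 11.29 L/h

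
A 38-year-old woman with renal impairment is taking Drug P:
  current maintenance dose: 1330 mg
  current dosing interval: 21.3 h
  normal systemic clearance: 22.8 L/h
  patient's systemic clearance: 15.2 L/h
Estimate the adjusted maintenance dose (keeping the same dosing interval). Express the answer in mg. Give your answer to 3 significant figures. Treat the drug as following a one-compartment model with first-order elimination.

To keep the same average steady-state level, dosing rate must scale with clearance.
CL ratio = 15.2 / 22.8 = 0.6667
New dose (same interval) = 1330 × 0.6667 = 886.7 mg

887 mg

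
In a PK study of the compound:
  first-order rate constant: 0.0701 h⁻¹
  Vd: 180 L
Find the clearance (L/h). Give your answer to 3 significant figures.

12.6 L/h

CL = k × Vd = 0.0701 × 180 = 12.62 L/h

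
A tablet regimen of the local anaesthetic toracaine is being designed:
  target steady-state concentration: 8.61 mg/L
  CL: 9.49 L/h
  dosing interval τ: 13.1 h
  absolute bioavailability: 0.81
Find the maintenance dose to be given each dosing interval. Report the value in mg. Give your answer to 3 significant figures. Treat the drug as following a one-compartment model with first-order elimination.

1320 mg

At steady state, F × (Dose/τ) = Css × CL.
Dose = Css × CL × τ / F = 8.61 × 9.490 × 13.1 / 0.81 = 1321 mg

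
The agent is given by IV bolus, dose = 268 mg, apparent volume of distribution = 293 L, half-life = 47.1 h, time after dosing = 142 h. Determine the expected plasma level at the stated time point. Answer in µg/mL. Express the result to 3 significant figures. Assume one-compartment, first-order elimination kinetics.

0.113 µg/mL

C₀ = Dose / Vd = 268.0 / 293 = 0.9147 mg/L
k = ln2 / t½ = 0.693147 / 47.1 = 0.01472 h⁻¹
C = C₀ · e^(−k·t) = 0.9147 × e^(−0.01472 × 142)
  = 0.9147 × 0.1237 = 0.1131 mg/L
(0.1131 mg/L = 0.1131 µg/mL)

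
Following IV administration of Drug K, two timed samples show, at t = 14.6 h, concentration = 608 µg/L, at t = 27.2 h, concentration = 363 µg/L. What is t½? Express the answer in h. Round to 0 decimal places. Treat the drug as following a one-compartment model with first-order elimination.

17 h

k = ln(C₁/C₂) / (t₂ − t₁) = ln(608/363) / (27.2 − 14.6)
  = 0.5158 / 12.60 = 0.04094 h⁻¹
t½ = ln2 / k = 0.693147 / 0.04094 = 16.93 h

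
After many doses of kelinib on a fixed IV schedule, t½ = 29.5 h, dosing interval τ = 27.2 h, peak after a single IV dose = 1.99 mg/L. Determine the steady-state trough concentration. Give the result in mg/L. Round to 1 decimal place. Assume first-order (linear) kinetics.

k = ln2 / t½ = 0.693147 / 29.5 = 0.02350 h⁻¹
e^(−kτ) = e^(−0.02350 × 27.2) = 0.5277
Accumulation ratio R = 1 / (1 − e^(−kτ)) = 1 / (1 − 0.5277) = 2.117
Steady-state trough = C₀ × R × e^(−kτ) = 1.99 × 2.117 × 0.5277 = 2.223 mg/L

2.2 mg/L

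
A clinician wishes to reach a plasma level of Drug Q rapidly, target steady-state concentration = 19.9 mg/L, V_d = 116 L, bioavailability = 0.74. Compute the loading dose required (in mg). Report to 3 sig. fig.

LD = Css × Vd / F = 19.9 × 116 / 0.74 = 3119 mg

3120 mg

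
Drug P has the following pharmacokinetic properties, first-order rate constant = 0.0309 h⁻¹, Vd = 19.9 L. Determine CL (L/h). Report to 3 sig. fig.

CL = k × Vd = 0.0309 × 19.9 = 0.6149 L/h

0.615 L/h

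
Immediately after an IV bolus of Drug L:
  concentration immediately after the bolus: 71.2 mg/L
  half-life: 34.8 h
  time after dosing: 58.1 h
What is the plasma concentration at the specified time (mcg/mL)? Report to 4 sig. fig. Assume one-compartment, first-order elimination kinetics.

22.38 mcg/mL

k = ln2 / t½ = 0.693147 / 34.8 = 0.01992 h⁻¹
C = C₀ · e^(−k·t) = 71.20 × e^(−0.01992 × 58.1)
  = 71.20 × 0.3143 = 22.38 mg/L
(22.38 mg/L = 22.38 mcg/mL)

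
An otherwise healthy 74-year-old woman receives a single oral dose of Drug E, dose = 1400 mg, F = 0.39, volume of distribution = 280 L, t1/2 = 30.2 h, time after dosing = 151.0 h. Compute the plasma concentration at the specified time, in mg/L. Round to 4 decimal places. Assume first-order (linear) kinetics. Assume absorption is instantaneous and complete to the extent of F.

0.0609 mg/L

Amount reaching circulation = F × Dose = 0.39 × 1400 = 546.0 mg
C₀ = F·Dose / Vd = 546.0 / 280 = 1.950 mg/L
k = ln2 / t½ = 0.693147 / 30.2 = 0.02295 h⁻¹
t / t½ = 151.0 / 30.2 = 5 half-lives
C = C₀ × (1/2)^5 = 1.950 × 0.03125 = 0.06094 mg/L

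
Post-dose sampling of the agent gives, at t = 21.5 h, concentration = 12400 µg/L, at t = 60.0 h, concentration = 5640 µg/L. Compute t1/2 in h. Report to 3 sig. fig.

k = ln(C₁/C₂) / (t₂ − t₁) = ln(12400/5640) / (60.0 − 21.5)
  = 0.7878 / 38.50 = 0.02046 h⁻¹
t½ = ln2 / k = 0.693147 / 0.02046 = 33.88 h

33.9 h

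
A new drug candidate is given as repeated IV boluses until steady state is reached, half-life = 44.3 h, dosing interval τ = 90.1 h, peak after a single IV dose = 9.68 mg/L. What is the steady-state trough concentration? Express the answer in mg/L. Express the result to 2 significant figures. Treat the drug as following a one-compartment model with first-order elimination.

k = ln2 / t½ = 0.693147 / 44.3 = 0.01565 h⁻¹
e^(−kτ) = e^(−0.01565 × 90.1) = 0.2441
Accumulation ratio R = 1 / (1 − e^(−kτ)) = 1 / (1 − 0.2441) = 1.323
Steady-state trough = C₀ × R × e^(−kτ) = 9.68 × 1.323 × 0.2441 = 3.126 mg/L

3.1 mg/L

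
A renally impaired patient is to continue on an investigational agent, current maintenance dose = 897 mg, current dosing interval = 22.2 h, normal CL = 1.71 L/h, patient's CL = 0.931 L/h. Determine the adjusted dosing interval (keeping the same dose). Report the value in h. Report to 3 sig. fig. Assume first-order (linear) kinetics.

To keep the same average steady-state level, dosing rate must scale with clearance.
CL ratio = 0.931 / 1.71 = 0.5444
New interval (same dose) = 22.2 / 0.5444 = 40.78 h

40.8 h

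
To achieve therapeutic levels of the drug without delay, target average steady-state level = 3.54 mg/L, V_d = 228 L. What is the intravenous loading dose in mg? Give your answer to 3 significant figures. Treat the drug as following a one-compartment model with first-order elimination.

LD = Css × Vd = 3.54 × 228 = 807.1 mg

807 mg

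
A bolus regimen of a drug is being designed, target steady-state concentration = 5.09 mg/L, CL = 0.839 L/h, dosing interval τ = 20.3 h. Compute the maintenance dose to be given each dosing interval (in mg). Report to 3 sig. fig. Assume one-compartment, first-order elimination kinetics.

86.7 mg

At steady state, Dose/τ = Css × CL.
Dose = Css × CL × τ = 5.09 × 0.8390 × 20.3 = 86.69 mg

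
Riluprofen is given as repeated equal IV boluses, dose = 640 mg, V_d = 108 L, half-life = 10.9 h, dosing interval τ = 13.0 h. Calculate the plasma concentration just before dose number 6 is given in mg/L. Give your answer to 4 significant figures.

4.535 mg/L

C₀ per dose = Dose / Vd = 640 / 108 = 5.926 mg/L
k = ln2 / t½ = 0.693147 / 10.9 = 0.06359 h⁻¹
Fraction remaining after one interval: r = e^(−kτ) = e^(−0.06359 × 13.0) = 0.4375
Before dose 6, 5 doses have been given (aged 1τ, 2τ, 3τ, 4τ, 5τ).
C_trough = C₀ × (r + r² + … + r^5) = C₀ × r(1−r^5)/(1−r)
        = 5.926 × 0.4375 × (1 − 0.01603) / (1 − 0.4375) = 4.535 mg/L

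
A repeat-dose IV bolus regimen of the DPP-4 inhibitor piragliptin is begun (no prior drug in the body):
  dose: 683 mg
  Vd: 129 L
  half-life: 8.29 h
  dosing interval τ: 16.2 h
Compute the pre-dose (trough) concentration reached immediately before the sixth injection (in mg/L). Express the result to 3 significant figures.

C₀ per dose = Dose / Vd = 683 / 129 = 5.295 mg/L
k = ln2 / t½ = 0.693147 / 8.29 = 0.08361 h⁻¹
Fraction remaining after one interval: r = e^(−kτ) = e^(−0.08361 × 16.2) = 0.2581
Before dose 6, 5 doses have been given (aged 1τ, 2τ, 3τ, 4τ, 5τ).
C_trough = C₀ × (r + r² + … + r^5) = C₀ × r(1−r^5)/(1−r)
        = 5.295 × 0.2581 × (1 − 0.001145) / (1 − 0.2581) = 1.840 mg/L

1.84 mg/L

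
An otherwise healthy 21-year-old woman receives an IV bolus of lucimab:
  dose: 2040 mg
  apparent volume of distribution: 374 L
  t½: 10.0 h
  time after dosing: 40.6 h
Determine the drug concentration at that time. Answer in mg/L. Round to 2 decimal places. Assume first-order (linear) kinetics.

0.33 mg/L

C₀ = Dose / Vd = 2040 / 374 = 5.455 mg/L
k = ln2 / t½ = 0.693147 / 10.0 = 0.06931 h⁻¹
C = C₀ · e^(−k·t) = 5.455 × e^(−0.06931 × 40.6)
  = 5.455 × 0.05997 = 0.3271 mg/L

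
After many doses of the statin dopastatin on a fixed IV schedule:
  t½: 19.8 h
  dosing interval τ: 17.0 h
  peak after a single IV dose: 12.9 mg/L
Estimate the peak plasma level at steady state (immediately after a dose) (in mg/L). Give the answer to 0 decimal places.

29 mg/L

k = ln2 / t½ = 0.693147 / 19.8 = 0.03501 h⁻¹
e^(−kτ) = e^(−0.03501 × 17.0) = 0.5515
Accumulation ratio R = 1 / (1 − e^(−kτ)) = 1 / (1 − 0.5515) = 2.230
Steady-state peak = C₀ × R = 12.9 × 2.230 = 28.77 mg/L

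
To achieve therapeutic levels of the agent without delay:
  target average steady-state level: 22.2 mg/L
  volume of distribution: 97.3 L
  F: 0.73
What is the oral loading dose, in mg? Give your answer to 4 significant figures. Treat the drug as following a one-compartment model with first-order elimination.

2959 mg

LD = Css × Vd / F = 22.2 × 97.3 / 0.73 = 2959 mg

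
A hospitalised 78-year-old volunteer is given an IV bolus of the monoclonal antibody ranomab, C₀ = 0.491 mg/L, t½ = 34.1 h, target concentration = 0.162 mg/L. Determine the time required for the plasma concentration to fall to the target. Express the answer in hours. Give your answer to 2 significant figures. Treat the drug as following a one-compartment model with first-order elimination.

55 h

k = ln2 / t½ = 0.693147 / 34.1 = 0.02033 h⁻¹
t = ln(C₀ / C) / k = ln(0.4910 / 0.162) / 0.02033
  = ln(3.031) / 0.02033 = 1.109 / 0.02033 = 54.55 h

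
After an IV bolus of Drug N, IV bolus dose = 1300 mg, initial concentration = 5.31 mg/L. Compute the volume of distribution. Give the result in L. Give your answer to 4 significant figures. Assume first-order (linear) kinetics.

Vd = Dose / C₀ = 1300 / 5.31 = 244.8 L

244.8 L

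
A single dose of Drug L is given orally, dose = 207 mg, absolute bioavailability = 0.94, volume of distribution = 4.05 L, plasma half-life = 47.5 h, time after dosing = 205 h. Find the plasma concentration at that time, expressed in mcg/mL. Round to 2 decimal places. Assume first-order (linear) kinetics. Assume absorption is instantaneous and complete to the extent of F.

2.41 mcg/mL

Amount reaching circulation = F × Dose = 0.94 × 207.0 = 194.6 mg
C₀ = F·Dose / Vd = 194.6 / 4.05 = 48.05 mg/L
k = ln2 / t½ = 0.693147 / 47.5 = 0.01459 h⁻¹
C = C₀ · e^(−k·t) = 48.05 × e^(−0.01459 × 205)
  = 48.05 × 0.05024 = 2.414 mg/L
(2.414 mg/L = 2.414 mcg/mL)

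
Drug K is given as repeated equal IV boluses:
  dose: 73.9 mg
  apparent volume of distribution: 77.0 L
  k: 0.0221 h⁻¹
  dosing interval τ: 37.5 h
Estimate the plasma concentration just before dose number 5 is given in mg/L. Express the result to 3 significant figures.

C₀ per dose = Dose / Vd = 73.9 / 77.0 = 0.9597 mg/L
Fraction remaining after one interval: r = e^(−kτ) = e^(−0.02210 × 37.5) = 0.4366
Before dose 5, 4 doses have been given (aged 1τ, 2τ, 3τ, 4τ).
C_trough = C₀ × (r + r² + … + r^4) = C₀ × r(1−r^4)/(1−r)
        = 0.9597 × 0.4366 × (1 − 0.03634) / (1 − 0.4366) = 0.7167 mg/L

0.717 mg/L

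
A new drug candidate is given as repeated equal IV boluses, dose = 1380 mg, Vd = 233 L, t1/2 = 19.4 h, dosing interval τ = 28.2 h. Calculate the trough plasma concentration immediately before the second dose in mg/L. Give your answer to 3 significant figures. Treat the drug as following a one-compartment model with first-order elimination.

2.16 mg/L

C₀ per dose = Dose / Vd = 1380 / 233 = 5.923 mg/L
k = ln2 / t½ = 0.693147 / 19.4 = 0.03573 h⁻¹
Fraction remaining after one interval: r = e^(−kτ) = e^(−0.03573 × 28.2) = 0.3651
Before dose 2, 1 dose has been given (aged 1τ).
C_trough = C₀ × r = 5.923 × 0.3651 = 2.162 mg/L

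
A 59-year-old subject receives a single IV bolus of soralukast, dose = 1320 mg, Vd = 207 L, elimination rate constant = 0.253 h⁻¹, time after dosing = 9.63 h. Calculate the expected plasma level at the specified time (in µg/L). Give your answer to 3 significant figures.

C₀ = Dose / Vd = 1320 / 207 = 6.377 mg/L
C = C₀ · e^(−k·t) = 6.377 × e^(−0.2530 × 9.63)
  = 6.377 × 0.08748 = 0.5579 mg/L
Convert: 0.5579 mg/L × 1000 = 557.9 µg/L

558 µg/L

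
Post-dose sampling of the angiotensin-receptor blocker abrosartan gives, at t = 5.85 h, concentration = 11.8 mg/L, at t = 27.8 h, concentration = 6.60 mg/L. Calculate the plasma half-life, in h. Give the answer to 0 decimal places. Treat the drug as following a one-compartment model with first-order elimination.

26 h

k = ln(C₁/C₂) / (t₂ − t₁) = ln(11.8/6.60) / (27.8 − 5.85)
  = 0.5810 / 21.95 = 0.02647 h⁻¹
t½ = ln2 / k = 0.693147 / 0.02647 = 26.19 h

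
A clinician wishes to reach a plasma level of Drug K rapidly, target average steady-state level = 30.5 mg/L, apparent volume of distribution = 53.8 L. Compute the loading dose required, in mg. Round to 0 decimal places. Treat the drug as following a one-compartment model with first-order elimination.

LD = Css × Vd = 30.5 × 53.8 = 1641 mg

1641 mg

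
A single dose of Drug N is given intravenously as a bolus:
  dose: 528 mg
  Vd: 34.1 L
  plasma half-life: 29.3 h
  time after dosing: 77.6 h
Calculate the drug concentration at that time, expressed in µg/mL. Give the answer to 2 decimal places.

C₀ = Dose / Vd = 528.0 / 34.1 = 15.48 mg/L
k = ln2 / t½ = 0.693147 / 29.3 = 0.02366 h⁻¹
C = C₀ · e^(−k·t) = 15.48 × e^(−0.02366 × 77.6)
  = 15.48 × 0.1595 = 2.469 mg/L
(2.469 mg/L = 2.469 µg/mL)

2.47 µg/mL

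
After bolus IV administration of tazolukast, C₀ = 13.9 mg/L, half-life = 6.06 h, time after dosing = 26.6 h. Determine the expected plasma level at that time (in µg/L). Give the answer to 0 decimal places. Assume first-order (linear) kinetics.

k = ln2 / t½ = 0.693147 / 6.06 = 0.1144 h⁻¹
C = C₀ · e^(−k·t) = 13.90 × e^(−0.1144 × 26.6)
  = 13.90 × 0.04769 = 0.6629 mg/L
Convert: 0.6629 mg/L × 1000 = 662.9 µg/L

663 µg/L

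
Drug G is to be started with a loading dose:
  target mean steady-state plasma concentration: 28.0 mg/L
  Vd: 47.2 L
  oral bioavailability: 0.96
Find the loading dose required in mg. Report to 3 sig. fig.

LD = Css × Vd / F = 28.0 × 47.2 / 0.96 = 1377 mg

1380 mg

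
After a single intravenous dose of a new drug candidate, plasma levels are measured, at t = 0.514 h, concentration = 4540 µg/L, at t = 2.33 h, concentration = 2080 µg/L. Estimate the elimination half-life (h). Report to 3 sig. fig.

k = ln(C₁/C₂) / (t₂ − t₁) = ln(4540/2080) / (2.33 − 0.514)
  = 0.7806 / 1.816 = 0.4298 h⁻¹
t½ = ln2 / k = 0.693147 / 0.4298 = 1.613 h

1.61 h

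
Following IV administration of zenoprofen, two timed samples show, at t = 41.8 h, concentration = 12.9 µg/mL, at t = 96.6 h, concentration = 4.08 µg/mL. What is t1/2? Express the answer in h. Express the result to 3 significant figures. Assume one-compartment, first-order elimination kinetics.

33.0 h

k = ln(C₁/C₂) / (t₂ − t₁) = ln(12.9/4.08) / (96.6 − 41.8)
  = 1.151 / 54.80 = 0.02100 h⁻¹
t½ = ln2 / k = 0.693147 / 0.02100 = 33.01 h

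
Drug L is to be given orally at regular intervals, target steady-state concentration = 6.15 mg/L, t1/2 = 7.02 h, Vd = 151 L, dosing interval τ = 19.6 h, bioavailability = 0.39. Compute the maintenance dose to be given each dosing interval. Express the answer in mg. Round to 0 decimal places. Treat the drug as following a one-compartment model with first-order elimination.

k = ln2 / t½ = 0.693147 / 7.02 = 0.09874 h⁻¹
CL = k × Vd = 0.09874 × 151 = 14.91 L/h
At steady state, F × (Dose/τ) = Css × CL.
Dose = Css × CL × τ / F = 6.15 × 14.91 × 19.6 / 0.39 = 4608 mg

4608 mg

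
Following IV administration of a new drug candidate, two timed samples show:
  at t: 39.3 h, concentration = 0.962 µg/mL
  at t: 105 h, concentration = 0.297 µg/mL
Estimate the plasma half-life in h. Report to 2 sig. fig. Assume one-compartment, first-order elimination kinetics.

39 h

k = ln(C₁/C₂) / (t₂ − t₁) = ln(0.962/0.297) / (105 − 39.3)
  = 1.175 / 65.70 = 0.01788 h⁻¹
t½ = ln2 / k = 0.693147 / 0.01788 = 38.77 h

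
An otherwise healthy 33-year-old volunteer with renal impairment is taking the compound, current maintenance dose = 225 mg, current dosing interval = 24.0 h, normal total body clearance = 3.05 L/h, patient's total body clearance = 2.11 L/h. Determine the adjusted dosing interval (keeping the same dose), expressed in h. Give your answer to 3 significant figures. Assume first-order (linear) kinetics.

34.7 h

To keep the same average steady-state level, dosing rate must scale with clearance.
CL ratio = 2.11 / 3.05 = 0.6918
New interval (same dose) = 24.0 / 0.6918 = 34.69 h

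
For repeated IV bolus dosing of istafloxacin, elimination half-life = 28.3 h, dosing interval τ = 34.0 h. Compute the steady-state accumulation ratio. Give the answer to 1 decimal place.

k = ln2 / t½ = 0.693147 / 28.3 = 0.02449 h⁻¹
e^(−kτ) = e^(−0.02449 × 34.0) = 0.4349
Accumulation ratio R = 1 / (1 − e^(−kτ)) = 1 / (1 − 0.4349) = 1.770

1.8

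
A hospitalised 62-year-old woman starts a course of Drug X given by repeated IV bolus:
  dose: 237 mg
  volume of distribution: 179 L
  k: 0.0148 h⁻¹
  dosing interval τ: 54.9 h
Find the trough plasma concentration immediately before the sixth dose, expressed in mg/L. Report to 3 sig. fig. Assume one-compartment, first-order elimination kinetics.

1.04 mg/L

C₀ per dose = Dose / Vd = 237 / 179 = 1.324 mg/L
Fraction remaining after one interval: r = e^(−kτ) = e^(−0.01480 × 54.9) = 0.4437
Before dose 6, 5 doses have been given (aged 1τ, 2τ, 3τ, 4τ, 5τ).
C_trough = C₀ × (r + r² + … + r^5) = C₀ × r(1−r^5)/(1−r)
        = 1.324 × 0.4437 × (1 − 0.01720) / (1 − 0.4437) = 1.038 mg/L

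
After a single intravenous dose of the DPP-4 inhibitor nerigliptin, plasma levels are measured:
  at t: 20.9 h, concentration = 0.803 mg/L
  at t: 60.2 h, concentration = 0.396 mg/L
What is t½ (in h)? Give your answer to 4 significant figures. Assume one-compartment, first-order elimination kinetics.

38.53 h

k = ln(C₁/C₂) / (t₂ − t₁) = ln(0.803/0.396) / (60.2 − 20.9)
  = 0.7069 / 39.30 = 0.01799 h⁻¹
t½ = ln2 / k = 0.693147 / 0.01799 = 38.53 h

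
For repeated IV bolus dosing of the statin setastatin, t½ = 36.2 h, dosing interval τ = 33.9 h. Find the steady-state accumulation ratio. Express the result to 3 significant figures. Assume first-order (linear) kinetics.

2.09

k = ln2 / t½ = 0.693147 / 36.2 = 0.01915 h⁻¹
e^(−kτ) = e^(−0.01915 × 33.9) = 0.5225
Accumulation ratio R = 1 / (1 − e^(−kτ)) = 1 / (1 − 0.5225) = 2.094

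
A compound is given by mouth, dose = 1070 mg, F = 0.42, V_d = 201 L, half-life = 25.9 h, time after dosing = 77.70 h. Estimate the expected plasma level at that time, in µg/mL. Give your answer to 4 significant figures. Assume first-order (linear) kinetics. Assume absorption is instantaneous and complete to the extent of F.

0.2795 µg/mL

Amount reaching circulation = F × Dose = 0.42 × 1070 = 449.4 mg
C₀ = F·Dose / Vd = 449.4 / 201 = 2.236 mg/L
k = ln2 / t½ = 0.693147 / 25.9 = 0.02676 h⁻¹
t / t½ = 77.70 / 25.9 = 3 half-lives
C = C₀ × (1/2)^3 = 2.236 × 0.1250 = 0.2795 mg/L
(0.2795 mg/L = 0.2795 µg/mL)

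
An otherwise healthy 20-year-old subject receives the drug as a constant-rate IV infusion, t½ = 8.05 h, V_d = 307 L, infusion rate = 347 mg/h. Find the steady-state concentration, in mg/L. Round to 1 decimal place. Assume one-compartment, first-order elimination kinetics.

13.1 mg/L

k = ln2 / t½ = 0.693147 / 8.05 = 0.08611 h⁻¹
CL = k × Vd = 0.08611 × 307 = 26.44 L/h
At steady state Css = R₀ / CL = 347 / 26.44 = 13.12 mg/L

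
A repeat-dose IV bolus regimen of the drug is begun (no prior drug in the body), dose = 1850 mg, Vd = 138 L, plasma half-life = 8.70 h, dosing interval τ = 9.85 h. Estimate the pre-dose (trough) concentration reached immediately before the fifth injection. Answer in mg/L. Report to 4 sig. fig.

C₀ per dose = Dose / Vd = 1850 / 138 = 13.41 mg/L
k = ln2 / t½ = 0.693147 / 8.70 = 0.07967 h⁻¹
Fraction remaining after one interval: r = e^(−kτ) = e^(−0.07967 × 9.85) = 0.4562
Before dose 5, 4 doses have been given (aged 1τ, 2τ, 3τ, 4τ).
C_trough = C₀ × (r + r² + … + r^4) = C₀ × r(1−r^4)/(1−r)
        = 13.41 × 0.4562 × (1 − 0.04331) / (1 − 0.4562) = 10.76 mg/L

10.76 mg/L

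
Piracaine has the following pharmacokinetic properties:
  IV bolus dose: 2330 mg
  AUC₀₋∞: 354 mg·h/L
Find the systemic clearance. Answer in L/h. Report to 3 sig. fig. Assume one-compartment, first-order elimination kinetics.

CL = Dose / AUC = 2330 / 354 = 6.582 L/h

6.58 L/h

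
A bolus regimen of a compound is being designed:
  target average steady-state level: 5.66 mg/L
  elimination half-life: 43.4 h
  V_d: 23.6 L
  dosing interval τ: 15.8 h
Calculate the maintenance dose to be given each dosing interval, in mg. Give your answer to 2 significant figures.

34 mg

k = ln2 / t½ = 0.693147 / 43.4 = 0.01597 h⁻¹
CL = k × Vd = 0.01597 × 23.6 = 0.3769 L/h
At steady state, Dose/τ = Css × CL.
Dose = Css × CL × τ = 5.66 × 0.3769 × 15.8 = 33.71 mg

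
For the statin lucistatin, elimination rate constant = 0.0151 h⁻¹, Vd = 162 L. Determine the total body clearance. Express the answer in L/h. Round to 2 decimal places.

2.45 L/h

CL = k × Vd = 0.0151 × 162 = 2.446 L/h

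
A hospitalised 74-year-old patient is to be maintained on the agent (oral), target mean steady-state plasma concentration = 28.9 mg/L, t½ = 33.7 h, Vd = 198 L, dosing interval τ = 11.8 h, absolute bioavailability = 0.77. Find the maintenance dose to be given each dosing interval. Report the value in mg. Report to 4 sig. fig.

k = ln2 / t½ = 0.693147 / 33.7 = 0.02057 h⁻¹
CL = k × Vd = 0.02057 × 198 = 4.073 L/h
At steady state, F × (Dose/τ) = Css × CL.
Dose = Css × CL × τ / F = 28.9 × 4.073 × 11.8 / 0.77 = 1804 mg

1804 mg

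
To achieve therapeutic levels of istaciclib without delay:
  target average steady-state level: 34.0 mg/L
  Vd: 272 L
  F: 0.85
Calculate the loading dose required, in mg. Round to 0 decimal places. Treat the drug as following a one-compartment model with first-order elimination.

LD = Css × Vd / F = 34.0 × 272 / 0.85 = 10880 mg

10880 mg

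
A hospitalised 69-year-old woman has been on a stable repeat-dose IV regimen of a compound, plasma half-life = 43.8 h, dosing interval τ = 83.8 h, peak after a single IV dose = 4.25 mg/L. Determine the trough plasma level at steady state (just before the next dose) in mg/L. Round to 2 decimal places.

k = ln2 / t½ = 0.693147 / 43.8 = 0.01583 h⁻¹
e^(−kτ) = e^(−0.01583 × 83.8) = 0.2654
Accumulation ratio R = 1 / (1 − e^(−kτ)) = 1 / (1 − 0.2654) = 1.361
Steady-state trough = C₀ × R × e^(−kτ) = 4.25 × 1.361 × 0.2654 = 1.535 mg/L

1.54 mg/L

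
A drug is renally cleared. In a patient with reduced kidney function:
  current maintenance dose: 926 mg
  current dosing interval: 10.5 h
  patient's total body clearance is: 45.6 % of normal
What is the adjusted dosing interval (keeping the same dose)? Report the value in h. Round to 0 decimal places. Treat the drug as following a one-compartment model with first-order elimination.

To keep the same average steady-state level, dosing rate must scale with clearance.
CL ratio = 45.6 / 100 = 0.4560
New interval (same dose) = 10.5 / 0.4560 = 23.03 h

23 h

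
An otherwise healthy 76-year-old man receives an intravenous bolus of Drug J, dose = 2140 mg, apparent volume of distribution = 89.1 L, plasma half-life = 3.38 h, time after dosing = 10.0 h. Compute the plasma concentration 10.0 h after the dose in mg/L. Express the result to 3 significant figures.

C₀ = Dose / Vd = 2140 / 89.1 = 24.02 mg/L
k = ln2 / t½ = 0.693147 / 3.38 = 0.2051 h⁻¹
C = C₀ · e^(−k·t) = 24.02 × e^(−0.2051 × 10.0)
  = 24.02 × 0.1286 = 3.089 mg/L

3.09 mg/L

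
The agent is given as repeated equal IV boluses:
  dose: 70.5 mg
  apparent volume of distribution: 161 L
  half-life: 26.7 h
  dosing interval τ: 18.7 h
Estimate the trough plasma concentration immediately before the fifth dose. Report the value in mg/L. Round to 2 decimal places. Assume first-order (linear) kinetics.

0.60 mg/L

C₀ per dose = Dose / Vd = 70.5 / 161 = 0.4379 mg/L
k = ln2 / t½ = 0.693147 / 26.7 = 0.02596 h⁻¹
Fraction remaining after one interval: r = e^(−kτ) = e^(−0.02596 × 18.7) = 0.6154
Before dose 5, 4 doses have been given (aged 1τ, 2τ, 3τ, 4τ).
C_trough = C₀ × (r + r² + … + r^4) = C₀ × r(1−r^4)/(1−r)
        = 0.4379 × 0.6154 × (1 − 0.1434) / (1 − 0.6154) = 0.6002 mg/L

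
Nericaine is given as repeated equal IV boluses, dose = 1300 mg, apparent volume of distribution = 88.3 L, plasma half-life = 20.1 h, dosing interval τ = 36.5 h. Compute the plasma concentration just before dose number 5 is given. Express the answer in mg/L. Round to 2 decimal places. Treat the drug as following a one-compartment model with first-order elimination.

5.80 mg/L

C₀ per dose = Dose / Vd = 1300 / 88.3 = 14.72 mg/L
k = ln2 / t½ = 0.693147 / 20.1 = 0.03448 h⁻¹
Fraction remaining after one interval: r = e^(−kτ) = e^(−0.03448 × 36.5) = 0.2841
Before dose 5, 4 doses have been given (aged 1τ, 2τ, 3τ, 4τ).
C_trough = C₀ × (r + r² + … + r^4) = C₀ × r(1−r^4)/(1−r)
        = 14.72 × 0.2841 × (1 − 0.006515) / (1 − 0.2841) = 5.803 mg/L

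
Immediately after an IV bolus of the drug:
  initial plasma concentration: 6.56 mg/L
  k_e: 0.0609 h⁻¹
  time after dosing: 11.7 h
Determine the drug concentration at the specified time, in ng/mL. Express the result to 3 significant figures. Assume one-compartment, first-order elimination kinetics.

C = C₀ · e^(−k·t) = 6.560 × e^(−0.06090 × 11.7)
  = 6.560 × 0.4904 = 3.217 mg/L
Convert: 3.217 mg/L × 1000 = 3217 ng/mL

3220 ng/mL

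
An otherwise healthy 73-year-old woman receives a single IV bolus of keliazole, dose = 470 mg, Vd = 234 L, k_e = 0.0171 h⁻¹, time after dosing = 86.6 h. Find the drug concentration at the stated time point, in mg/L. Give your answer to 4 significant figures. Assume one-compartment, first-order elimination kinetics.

0.4568 mg/L

C₀ = Dose / Vd = 470.0 / 234 = 2.009 mg/L
C = C₀ · e^(−k·t) = 2.009 × e^(−0.01710 × 86.6)
  = 2.009 × 0.2274 = 0.4568 mg/L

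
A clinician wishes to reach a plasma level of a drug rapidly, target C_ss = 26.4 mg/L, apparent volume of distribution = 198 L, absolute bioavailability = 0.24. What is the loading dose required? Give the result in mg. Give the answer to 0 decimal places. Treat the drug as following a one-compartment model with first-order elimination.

21780 mg

LD = Css × Vd / F = 26.4 × 198 / 0.24 = 21780 mg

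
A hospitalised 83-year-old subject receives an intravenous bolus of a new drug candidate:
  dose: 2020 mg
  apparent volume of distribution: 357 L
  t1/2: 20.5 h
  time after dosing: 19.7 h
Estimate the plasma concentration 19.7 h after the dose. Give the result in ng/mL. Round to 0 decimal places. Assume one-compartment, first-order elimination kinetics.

2907 ng/mL

C₀ = Dose / Vd = 2020 / 357 = 5.658 mg/L
k = ln2 / t½ = 0.693147 / 20.5 = 0.03381 h⁻¹
C = C₀ · e^(−k·t) = 5.658 × e^(−0.03381 × 19.7)
  = 5.658 × 0.5137 = 2.907 mg/L
Convert: 2.907 mg/L × 1000 = 2907 ng/mL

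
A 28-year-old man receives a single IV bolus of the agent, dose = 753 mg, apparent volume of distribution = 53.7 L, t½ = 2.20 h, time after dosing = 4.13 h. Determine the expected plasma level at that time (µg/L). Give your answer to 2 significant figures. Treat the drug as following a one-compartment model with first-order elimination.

C₀ = Dose / Vd = 753.0 / 53.7 = 14.02 mg/L
k = ln2 / t½ = 0.693147 / 2.20 = 0.3151 h⁻¹
C = C₀ · e^(−k·t) = 14.02 × e^(−0.3151 × 4.13)
  = 14.02 × 0.2722 = 3.816 mg/L
Convert: 3.816 mg/L × 1000 = 3816 µg/L

3800 µg/L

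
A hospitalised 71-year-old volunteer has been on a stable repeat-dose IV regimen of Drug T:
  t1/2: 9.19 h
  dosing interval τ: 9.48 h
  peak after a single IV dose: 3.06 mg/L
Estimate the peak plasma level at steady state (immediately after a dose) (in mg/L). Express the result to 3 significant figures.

k = ln2 / t½ = 0.693147 / 9.19 = 0.07542 h⁻¹
e^(−kτ) = e^(−0.07542 × 9.48) = 0.4892
Accumulation ratio R = 1 / (1 − e^(−kτ)) = 1 / (1 − 0.4892) = 1.958
Steady-state peak = C₀ × R = 3.06 × 1.958 = 5.991 mg/L

5.99 mg/L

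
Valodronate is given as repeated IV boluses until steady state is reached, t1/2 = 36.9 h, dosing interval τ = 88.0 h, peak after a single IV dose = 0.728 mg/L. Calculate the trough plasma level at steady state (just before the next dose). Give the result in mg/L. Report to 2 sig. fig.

k = ln2 / t½ = 0.693147 / 36.9 = 0.01878 h⁻¹
e^(−kτ) = e^(−0.01878 × 88.0) = 0.1915
Accumulation ratio R = 1 / (1 − e^(−kτ)) = 1 / (1 − 0.1915) = 1.237
Steady-state trough = C₀ × R × e^(−kτ) = 0.728 × 1.237 × 0.1915 = 0.1725 mg/L

0.17 mg/L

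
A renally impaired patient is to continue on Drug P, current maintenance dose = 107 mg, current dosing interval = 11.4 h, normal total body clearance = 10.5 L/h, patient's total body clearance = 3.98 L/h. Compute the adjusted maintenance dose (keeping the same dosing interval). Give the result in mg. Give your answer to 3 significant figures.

40.6 mg

To keep the same average steady-state level, dosing rate must scale with clearance.
CL ratio = 3.98 / 10.5 = 0.3790
New dose (same interval) = 107 × 0.3790 = 40.55 mg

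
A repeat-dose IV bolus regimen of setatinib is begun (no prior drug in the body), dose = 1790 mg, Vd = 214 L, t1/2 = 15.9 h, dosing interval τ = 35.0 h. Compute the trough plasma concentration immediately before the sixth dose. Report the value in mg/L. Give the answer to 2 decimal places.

C₀ per dose = Dose / Vd = 1790 / 214 = 8.364 mg/L
k = ln2 / t½ = 0.693147 / 15.9 = 0.04359 h⁻¹
Fraction remaining after one interval: r = e^(−kτ) = e^(−0.04359 × 35.0) = 0.2175
Before dose 6, 5 doses have been given (aged 1τ, 2τ, 3τ, 4τ, 5τ).
C_trough = C₀ × (r + r² + … + r^5) = C₀ × r(1−r^5)/(1−r)
        = 8.364 × 0.2175 × (1 − 0.0004867) / (1 − 0.2175) = 2.324 mg/L

2.32 mg/L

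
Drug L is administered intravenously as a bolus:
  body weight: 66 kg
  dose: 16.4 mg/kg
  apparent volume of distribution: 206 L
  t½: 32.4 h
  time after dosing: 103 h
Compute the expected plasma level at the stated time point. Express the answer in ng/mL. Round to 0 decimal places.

Total dose = 16.4 × 66 = 1082 mg
C₀ = Dose / Vd = 1082 / 206 = 5.252 mg/L
k = ln2 / t½ = 0.693147 / 32.4 = 0.02139 h⁻¹
C = C₀ · e^(−k·t) = 5.252 × e^(−0.02139 × 103)
  = 5.252 × 0.1105 = 0.5803 mg/L
Convert: 0.5803 mg/L × 1000 = 580.3 ng/mL

580 ng/mL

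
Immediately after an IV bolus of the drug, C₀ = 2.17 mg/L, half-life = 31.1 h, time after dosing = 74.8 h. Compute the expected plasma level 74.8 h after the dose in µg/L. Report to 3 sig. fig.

410 µg/L

k = ln2 / t½ = 0.693147 / 31.1 = 0.02229 h⁻¹
C = C₀ · e^(−k·t) = 2.170 × e^(−0.02229 × 74.8)
  = 2.170 × 0.1888 = 0.4097 mg/L
Convert: 0.4097 mg/L × 1000 = 409.7 µg/L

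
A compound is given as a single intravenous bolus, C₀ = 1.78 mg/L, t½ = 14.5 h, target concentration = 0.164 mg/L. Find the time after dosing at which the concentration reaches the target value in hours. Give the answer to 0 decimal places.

50 h

k = ln2 / t½ = 0.693147 / 14.5 = 0.04780 h⁻¹
t = ln(C₀ / C) / k = ln(1.780 / 0.164) / 0.04780
  = ln(10.85) / 0.04780 = 2.384 / 0.04780 = 49.87 h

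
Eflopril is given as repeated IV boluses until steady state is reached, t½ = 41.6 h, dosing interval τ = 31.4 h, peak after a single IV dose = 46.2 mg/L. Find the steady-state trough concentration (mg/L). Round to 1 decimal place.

k = ln2 / t½ = 0.693147 / 41.6 = 0.01666 h⁻¹
e^(−kτ) = e^(−0.01666 × 31.4) = 0.5927
Accumulation ratio R = 1 / (1 − e^(−kτ)) = 1 / (1 − 0.5927) = 2.455
Steady-state trough = C₀ × R × e^(−kτ) = 46.2 × 2.455 × 0.5927 = 67.22 mg/L

67.2 mg/L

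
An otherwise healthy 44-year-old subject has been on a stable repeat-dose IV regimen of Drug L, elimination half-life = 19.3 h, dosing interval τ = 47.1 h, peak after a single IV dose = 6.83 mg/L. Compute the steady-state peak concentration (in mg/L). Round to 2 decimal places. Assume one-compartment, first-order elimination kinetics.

8.37 mg/L

k = ln2 / t½ = 0.693147 / 19.3 = 0.03591 h⁻¹
e^(−kτ) = e^(−0.03591 × 47.1) = 0.1843
Accumulation ratio R = 1 / (1 − e^(−kτ)) = 1 / (1 − 0.1843) = 1.226
Steady-state peak = C₀ × R = 6.83 × 1.226 = 8.374 mg/L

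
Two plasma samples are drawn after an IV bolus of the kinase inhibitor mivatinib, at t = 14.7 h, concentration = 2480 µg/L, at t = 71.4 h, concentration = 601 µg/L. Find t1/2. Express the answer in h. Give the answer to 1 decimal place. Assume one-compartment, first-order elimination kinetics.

k = ln(C₁/C₂) / (t₂ − t₁) = ln(2480/601) / (71.4 − 14.7)
  = 1.417 / 56.70 = 0.02499 h⁻¹
t½ = ln2 / k = 0.693147 / 0.02499 = 27.74 h

27.7 h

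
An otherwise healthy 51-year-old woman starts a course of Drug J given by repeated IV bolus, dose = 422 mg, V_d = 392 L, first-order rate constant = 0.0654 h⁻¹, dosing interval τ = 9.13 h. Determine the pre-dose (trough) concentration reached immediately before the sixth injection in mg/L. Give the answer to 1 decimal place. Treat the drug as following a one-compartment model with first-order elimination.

C₀ per dose = Dose / Vd = 422 / 392 = 1.077 mg/L
Fraction remaining after one interval: r = e^(−kτ) = e^(−0.06540 × 9.13) = 0.5504
Before dose 6, 5 doses have been given (aged 1τ, 2τ, 3τ, 4τ, 5τ).
C_trough = C₀ × (r + r² + … + r^5) = C₀ × r(1−r^5)/(1−r)
        = 1.077 × 0.5504 × (1 − 0.05051) / (1 − 0.5504) = 1.252 mg/L

1.3 mg/L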